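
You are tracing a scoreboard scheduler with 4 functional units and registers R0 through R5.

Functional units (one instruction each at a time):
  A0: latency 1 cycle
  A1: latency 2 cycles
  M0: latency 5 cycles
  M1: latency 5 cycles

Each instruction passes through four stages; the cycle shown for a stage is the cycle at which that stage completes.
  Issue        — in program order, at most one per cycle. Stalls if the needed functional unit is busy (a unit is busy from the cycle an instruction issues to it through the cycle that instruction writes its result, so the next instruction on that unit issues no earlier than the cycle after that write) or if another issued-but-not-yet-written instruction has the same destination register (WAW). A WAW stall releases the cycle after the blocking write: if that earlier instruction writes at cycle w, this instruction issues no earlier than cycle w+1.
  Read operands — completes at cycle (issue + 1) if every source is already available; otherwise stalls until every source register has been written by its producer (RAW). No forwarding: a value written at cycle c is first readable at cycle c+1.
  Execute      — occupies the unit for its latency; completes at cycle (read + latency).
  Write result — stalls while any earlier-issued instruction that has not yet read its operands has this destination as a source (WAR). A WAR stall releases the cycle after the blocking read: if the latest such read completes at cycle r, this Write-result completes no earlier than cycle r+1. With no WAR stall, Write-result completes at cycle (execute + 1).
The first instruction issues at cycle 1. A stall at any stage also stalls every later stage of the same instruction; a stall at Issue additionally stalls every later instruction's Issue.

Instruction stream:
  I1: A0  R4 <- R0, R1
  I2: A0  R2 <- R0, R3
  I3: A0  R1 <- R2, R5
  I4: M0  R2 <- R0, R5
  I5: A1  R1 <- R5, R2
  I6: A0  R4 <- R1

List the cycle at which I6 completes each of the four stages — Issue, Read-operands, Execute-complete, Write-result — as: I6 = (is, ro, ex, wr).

[1] I1 dispatched to A0
[2] I1 operands ready
[3] I1 complete
[4] R4←I1
[5] I2 dispatched to A0
[6] I2 operands ready
[7] I2 complete
[8] R2←I2
[9] I3 dispatched to A0
[10] I3 operands ready | I4 dispatched to M0
[11] I3 complete | I4 operands ready
[12] R1←I3
[13] I5 dispatched to A1
[14] I6 dispatched to A0
[16] I4 complete
[17] R2←I4
[18] I5 operands ready
[20] I5 complete
[21] R1←I5
[22] I6 operands ready
[23] I6 complete
[24] R4←I6

I6 = (14, 22, 23, 24)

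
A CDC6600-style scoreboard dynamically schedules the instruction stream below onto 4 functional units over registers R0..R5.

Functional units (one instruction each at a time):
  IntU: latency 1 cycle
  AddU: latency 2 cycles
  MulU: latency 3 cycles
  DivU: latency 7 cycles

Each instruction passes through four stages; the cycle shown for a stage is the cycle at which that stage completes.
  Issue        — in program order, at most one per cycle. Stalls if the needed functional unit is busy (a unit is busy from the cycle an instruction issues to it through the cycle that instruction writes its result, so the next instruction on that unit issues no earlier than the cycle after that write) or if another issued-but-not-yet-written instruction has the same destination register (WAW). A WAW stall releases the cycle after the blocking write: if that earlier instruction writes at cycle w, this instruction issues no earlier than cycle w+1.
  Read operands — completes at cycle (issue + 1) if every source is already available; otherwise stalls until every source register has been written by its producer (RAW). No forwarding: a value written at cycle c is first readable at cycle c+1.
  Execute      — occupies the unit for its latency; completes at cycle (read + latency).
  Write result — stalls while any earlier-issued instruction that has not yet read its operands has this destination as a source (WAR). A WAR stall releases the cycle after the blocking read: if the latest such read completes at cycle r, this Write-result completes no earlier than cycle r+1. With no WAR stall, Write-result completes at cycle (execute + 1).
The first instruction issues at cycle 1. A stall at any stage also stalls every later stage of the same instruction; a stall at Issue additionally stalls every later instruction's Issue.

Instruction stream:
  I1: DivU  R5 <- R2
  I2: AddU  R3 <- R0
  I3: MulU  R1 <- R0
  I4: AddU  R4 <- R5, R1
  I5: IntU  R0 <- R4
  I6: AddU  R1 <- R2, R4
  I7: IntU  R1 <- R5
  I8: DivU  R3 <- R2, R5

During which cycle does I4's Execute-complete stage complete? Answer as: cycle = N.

cycle = 13

c1: I1→DivU
c2: I1 RO; I2→AddU
c3: I2 RO; I3→MulU
c4: I3 RO
c5: I2 EX
c6: I2 WR R3
c7: I3 EX; I4→AddU
c8: I3 WR R1; I5→IntU
c9: I1 EX
c10: I1 WR R5
c11: I4 RO
c13: I4 EX
c14: I4 WR R4
c15: I5 RO; I6→AddU
c16: I5 EX; I6 RO
c17: I5 WR R0
c18: I6 EX
c19: I6 WR R1
c20: I7→IntU
c21: I7 RO; I8→DivU
c22: I7 EX; I8 RO
c23: I7 WR R1
c29: I8 EX
c30: I8 WR R3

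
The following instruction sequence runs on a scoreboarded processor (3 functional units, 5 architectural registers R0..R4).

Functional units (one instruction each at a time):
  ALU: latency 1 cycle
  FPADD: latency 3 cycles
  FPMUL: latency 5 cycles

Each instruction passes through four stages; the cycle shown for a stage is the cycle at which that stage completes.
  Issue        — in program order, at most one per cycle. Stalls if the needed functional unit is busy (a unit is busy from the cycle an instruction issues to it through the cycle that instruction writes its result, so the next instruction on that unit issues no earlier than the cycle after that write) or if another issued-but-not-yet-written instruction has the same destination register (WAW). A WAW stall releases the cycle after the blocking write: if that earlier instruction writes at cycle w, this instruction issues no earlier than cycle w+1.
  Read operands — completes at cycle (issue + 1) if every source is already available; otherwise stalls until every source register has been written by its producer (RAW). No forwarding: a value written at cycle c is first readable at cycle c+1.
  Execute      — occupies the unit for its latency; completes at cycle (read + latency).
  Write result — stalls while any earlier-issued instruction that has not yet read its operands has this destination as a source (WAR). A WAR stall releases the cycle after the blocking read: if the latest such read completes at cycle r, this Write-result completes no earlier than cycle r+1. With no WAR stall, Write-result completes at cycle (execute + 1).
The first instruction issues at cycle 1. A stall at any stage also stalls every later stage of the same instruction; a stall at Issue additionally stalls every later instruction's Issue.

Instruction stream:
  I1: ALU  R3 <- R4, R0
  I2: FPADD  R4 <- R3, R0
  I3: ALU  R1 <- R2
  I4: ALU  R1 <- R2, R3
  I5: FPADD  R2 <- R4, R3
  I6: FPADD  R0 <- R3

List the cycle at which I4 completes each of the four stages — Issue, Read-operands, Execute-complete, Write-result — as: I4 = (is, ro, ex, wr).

I4 = (9, 10, 11, 12)

[1] I1 issues→ALU
[2] I1 reads, I2 issues→FPADD
[3] I1 exec-done
[4] I1 writes R3
[5] I2 reads, I3 issues→ALU
[6] I3 reads
[7] I3 exec-done
[8] I2 exec-done, I3 writes R1
[9] I2 writes R4, I4 issues→ALU
[10] I4 reads, I5 issues→FPADD
[11] I4 exec-done, I5 reads
[12] I4 writes R1
[14] I5 exec-done
[15] I5 writes R2
[16] I6 issues→FPADD
[17] I6 reads
[20] I6 exec-done
[21] I6 writes R0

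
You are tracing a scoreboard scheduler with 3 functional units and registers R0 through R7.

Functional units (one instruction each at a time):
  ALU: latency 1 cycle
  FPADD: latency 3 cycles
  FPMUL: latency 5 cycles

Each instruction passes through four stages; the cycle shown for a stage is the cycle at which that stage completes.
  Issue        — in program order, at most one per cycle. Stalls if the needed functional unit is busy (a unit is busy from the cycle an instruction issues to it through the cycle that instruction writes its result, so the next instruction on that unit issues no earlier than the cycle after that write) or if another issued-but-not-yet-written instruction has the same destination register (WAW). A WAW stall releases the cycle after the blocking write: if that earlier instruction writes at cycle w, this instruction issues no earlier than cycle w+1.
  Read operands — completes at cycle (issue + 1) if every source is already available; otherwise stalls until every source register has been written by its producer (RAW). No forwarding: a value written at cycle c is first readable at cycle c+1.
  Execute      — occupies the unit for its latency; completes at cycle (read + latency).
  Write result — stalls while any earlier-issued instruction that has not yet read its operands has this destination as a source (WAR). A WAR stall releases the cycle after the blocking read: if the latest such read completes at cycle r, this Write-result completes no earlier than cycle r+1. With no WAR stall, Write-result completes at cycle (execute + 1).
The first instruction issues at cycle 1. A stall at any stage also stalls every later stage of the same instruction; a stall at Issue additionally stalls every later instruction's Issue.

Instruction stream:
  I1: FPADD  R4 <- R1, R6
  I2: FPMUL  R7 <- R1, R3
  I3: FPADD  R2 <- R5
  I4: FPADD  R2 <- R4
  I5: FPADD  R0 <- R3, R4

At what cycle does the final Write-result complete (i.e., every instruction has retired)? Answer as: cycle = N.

cycle = 24

cycle 1: I1 issues→FPADD
cycle 2: I1 reads; I2 issues→FPMUL
cycle 3: I2 reads
cycle 5: I1 exec-done
cycle 6: I1 writes R4
cycle 7: I3 issues→FPADD
cycle 8: I2 exec-done; I3 reads
cycle 9: I2 writes R7
cycle 11: I3 exec-done
cycle 12: I3 writes R2
cycle 13: I4 issues→FPADD
cycle 14: I4 reads
cycle 17: I4 exec-done
cycle 18: I4 writes R2
cycle 19: I5 issues→FPADD
cycle 20: I5 reads
cycle 23: I5 exec-done
cycle 24: I5 writes R0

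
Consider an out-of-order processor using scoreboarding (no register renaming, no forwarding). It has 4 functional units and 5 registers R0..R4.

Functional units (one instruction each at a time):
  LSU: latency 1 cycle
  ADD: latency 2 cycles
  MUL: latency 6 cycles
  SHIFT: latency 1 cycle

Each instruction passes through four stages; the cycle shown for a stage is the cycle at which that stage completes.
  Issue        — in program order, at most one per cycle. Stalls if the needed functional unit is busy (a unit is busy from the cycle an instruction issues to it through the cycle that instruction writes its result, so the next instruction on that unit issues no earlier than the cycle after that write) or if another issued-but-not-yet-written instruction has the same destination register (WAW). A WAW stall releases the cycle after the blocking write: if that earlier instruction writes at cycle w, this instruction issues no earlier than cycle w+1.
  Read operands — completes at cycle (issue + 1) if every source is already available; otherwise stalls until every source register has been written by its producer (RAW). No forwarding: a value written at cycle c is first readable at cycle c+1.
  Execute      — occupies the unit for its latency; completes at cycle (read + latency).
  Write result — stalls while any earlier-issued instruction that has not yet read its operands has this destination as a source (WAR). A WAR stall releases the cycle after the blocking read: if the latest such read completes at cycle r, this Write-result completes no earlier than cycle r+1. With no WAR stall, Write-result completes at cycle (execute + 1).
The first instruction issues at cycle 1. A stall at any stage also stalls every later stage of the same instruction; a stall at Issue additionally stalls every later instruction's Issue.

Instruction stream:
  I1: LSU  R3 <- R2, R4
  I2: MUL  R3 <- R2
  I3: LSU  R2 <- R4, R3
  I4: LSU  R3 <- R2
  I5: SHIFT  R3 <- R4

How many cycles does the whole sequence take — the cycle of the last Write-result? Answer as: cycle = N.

cycle = 24

I1  is:1  ro:2  ex:3  wr:4
I2  is:5  ro:6  ex:12  wr:13  — WAW R3: wait I1 write@4
I3  is:6  ro:14  ex:15  wr:16  — RAW R3: wait I2 write@13
I4  is:17  ro:18  ex:19  wr:20  — struct: LSU busy until I3 writes@16
I5  is:21  ro:22  ex:23  wr:24  — WAW R3: wait I4 write@20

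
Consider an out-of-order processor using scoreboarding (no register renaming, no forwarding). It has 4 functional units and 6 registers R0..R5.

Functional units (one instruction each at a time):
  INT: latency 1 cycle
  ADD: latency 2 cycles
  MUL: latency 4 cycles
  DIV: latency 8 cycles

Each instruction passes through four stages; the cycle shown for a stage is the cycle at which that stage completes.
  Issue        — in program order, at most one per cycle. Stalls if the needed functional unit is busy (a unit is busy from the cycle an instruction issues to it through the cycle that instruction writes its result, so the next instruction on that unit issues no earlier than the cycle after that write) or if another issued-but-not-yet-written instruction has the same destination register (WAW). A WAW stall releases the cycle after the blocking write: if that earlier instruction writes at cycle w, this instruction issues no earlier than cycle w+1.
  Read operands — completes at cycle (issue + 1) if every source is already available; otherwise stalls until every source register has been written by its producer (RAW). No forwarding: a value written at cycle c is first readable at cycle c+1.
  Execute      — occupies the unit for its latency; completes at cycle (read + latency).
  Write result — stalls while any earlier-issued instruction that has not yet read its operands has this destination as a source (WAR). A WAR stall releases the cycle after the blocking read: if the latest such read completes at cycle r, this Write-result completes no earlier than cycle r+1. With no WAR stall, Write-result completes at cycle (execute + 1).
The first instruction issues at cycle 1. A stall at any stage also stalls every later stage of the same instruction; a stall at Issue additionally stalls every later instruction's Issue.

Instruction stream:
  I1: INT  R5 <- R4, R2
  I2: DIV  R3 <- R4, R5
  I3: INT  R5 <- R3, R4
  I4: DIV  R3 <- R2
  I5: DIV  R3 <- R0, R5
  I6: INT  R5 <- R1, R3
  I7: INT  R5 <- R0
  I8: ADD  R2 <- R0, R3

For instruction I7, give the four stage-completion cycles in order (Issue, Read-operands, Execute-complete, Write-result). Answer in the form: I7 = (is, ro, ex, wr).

  I1 | 1 | 2 | 3 | 4
  I2 | 2 | 5 | 13 | 14   RAW R5: wait I1 write@4
  I3 | 5 | 15 | 16 | 17   struct: INT busy until I1 writes@4 · RAW R3: wait I2 write@14
  I4 | 15 | 16 | 24 | 25   struct: DIV busy until I2 writes@14
  I5 | 26 | 27 | 35 | 36   struct: DIV busy until I4 writes@25
  I6 | 27 | 37 | 38 | 39   RAW R3: wait I5 write@36
  I7 | 40 | 41 | 42 | 43   struct: INT busy until I6 writes@39
  I8 | 41 | 42 | 44 | 45

I7 = (40, 41, 42, 43)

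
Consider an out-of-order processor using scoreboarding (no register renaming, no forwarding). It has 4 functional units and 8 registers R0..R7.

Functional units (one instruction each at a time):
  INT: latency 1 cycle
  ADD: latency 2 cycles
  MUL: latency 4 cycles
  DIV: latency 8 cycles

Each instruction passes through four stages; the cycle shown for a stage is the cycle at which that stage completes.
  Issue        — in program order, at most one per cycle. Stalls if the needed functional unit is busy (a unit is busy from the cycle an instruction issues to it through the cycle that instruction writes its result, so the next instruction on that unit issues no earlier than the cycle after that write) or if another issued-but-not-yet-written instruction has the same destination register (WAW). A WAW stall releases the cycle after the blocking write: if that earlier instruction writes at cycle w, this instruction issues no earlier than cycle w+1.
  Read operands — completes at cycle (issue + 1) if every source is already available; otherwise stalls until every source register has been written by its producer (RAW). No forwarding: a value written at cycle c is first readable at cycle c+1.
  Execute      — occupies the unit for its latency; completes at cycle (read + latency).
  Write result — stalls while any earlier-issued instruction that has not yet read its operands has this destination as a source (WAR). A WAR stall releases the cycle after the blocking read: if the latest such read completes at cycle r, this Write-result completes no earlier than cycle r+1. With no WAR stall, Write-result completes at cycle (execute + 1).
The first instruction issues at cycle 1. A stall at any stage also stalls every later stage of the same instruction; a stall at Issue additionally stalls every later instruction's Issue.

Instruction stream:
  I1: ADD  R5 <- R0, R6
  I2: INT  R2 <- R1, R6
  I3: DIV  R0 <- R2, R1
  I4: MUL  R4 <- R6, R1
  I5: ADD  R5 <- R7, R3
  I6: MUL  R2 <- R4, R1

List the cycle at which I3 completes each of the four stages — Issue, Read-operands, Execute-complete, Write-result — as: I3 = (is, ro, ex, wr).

t=1  issue I1 (ADD)
t=2  I1 read-ops; issue I2 (INT)
t=3  I2 read-ops; issue I3 (DIV)
t=4  I1 finished on ADD; I2 finished on INT; issue I4 (MUL)
t=5  I1→R5; I2→R2; I4 read-ops
t=6  I3 read-ops; issue I5 (ADD)
t=7  I5 read-ops
t=9  I4 finished on MUL; I5 finished on ADD
t=10  I4→R4; I5→R5
t=11  issue I6 (MUL)
t=12  I6 read-ops
t=14  I3 finished on DIV
t=15  I3→R0
t=16  I6 finished on MUL
t=17  I6→R2

I3 = (3, 6, 14, 15)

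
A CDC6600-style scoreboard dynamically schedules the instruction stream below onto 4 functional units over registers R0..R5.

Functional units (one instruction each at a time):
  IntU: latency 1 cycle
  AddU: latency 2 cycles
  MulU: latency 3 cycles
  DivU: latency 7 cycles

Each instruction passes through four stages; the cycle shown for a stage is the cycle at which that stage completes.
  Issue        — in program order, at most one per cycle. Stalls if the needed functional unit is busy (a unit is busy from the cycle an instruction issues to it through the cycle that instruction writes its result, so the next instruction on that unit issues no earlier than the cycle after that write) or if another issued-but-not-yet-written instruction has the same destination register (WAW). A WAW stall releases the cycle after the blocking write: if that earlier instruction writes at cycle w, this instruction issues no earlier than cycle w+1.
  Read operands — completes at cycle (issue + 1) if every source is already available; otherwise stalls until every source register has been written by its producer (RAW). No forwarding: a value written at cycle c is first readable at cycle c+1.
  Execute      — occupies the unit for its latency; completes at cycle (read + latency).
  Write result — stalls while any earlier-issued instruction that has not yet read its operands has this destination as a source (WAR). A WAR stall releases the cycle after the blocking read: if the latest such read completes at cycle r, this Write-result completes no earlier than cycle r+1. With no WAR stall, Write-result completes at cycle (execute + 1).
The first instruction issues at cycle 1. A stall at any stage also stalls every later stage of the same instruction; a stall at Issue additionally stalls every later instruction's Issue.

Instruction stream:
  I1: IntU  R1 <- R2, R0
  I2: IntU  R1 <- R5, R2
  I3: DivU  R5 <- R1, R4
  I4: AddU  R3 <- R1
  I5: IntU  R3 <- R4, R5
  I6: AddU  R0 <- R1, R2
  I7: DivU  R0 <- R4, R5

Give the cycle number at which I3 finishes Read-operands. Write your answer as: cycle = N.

cycle = 9

[1] I1→IntU
[2] I1 RO
[3] I1 EX
[4] I1 WR R1
[5] I2→IntU
[6] I2 RO | I3→DivU
[7] I2 EX | I4→AddU
[8] I2 WR R1
[9] I3 RO | I4 RO
[11] I4 EX
[12] I4 WR R3
[13] I5→IntU
[14] I6→AddU
[15] I6 RO
[16] I3 EX
[17] I3 WR R5 | I6 EX
[18] I5 RO | I6 WR R0
[19] I5 EX | I7→DivU
[20] I5 WR R3 | I7 RO
[27] I7 EX
[28] I7 WR R0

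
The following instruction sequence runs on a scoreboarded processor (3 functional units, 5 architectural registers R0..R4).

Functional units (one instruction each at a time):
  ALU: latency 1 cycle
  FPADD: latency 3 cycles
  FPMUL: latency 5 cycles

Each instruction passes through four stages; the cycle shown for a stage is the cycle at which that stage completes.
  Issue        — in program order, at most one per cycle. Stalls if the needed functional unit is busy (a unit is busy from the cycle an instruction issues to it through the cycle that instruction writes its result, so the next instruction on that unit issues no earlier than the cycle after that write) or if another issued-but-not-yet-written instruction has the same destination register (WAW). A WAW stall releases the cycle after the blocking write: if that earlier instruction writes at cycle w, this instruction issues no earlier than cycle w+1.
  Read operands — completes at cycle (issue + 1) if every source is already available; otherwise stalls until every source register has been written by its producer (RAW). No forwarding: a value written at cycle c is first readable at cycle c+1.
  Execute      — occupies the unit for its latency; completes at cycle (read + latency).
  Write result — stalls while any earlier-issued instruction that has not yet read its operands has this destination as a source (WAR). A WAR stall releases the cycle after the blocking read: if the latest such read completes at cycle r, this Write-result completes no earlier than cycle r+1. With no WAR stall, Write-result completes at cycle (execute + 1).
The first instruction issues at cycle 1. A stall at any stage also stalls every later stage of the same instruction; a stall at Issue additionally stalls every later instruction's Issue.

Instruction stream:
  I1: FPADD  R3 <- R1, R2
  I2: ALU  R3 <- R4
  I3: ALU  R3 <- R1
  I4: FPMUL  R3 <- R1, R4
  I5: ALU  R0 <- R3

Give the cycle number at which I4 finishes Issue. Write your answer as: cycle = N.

cycle 1: I1 dispatched to FPADD
cycle 2: I1 operands ready
cycle 5: I1 complete
cycle 6: R3←I1
cycle 7: I2 dispatched to ALU
cycle 8: I2 operands ready
cycle 9: I2 complete
cycle 10: R3←I2
cycle 11: I3 dispatched to ALU
cycle 12: I3 operands ready
cycle 13: I3 complete
cycle 14: R3←I3
cycle 15: I4 dispatched to FPMUL
cycle 16: I4 operands ready | I5 dispatched to ALU
cycle 21: I4 complete
cycle 22: R3←I4
cycle 23: I5 operands ready
cycle 24: I5 complete
cycle 25: R0←I5

cycle = 15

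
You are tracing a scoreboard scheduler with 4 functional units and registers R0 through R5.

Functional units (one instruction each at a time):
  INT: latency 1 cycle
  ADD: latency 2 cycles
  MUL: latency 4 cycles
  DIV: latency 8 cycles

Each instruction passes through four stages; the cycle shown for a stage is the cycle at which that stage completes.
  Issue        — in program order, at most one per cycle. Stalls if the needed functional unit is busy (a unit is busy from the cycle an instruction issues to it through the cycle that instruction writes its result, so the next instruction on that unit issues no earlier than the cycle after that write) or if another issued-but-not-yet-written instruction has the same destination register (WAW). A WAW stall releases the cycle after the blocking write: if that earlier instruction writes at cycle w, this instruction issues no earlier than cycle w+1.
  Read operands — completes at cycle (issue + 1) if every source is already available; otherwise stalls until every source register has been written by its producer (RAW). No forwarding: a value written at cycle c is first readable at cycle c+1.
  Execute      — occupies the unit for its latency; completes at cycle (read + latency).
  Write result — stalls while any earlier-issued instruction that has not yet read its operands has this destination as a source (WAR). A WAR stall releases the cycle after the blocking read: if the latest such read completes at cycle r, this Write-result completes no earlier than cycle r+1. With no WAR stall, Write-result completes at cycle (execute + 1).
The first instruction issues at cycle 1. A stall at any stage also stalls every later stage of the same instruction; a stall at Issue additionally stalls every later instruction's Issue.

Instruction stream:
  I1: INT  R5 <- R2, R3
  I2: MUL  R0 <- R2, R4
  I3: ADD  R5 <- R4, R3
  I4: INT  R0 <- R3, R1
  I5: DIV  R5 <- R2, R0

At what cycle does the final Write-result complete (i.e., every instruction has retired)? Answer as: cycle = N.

[1] issue I1 (INT)
[2] I1 read-ops | issue I2 (MUL)
[3] I1 finished on INT | I2 read-ops
[4] I1→R5
[5] issue I3 (ADD)
[6] I3 read-ops
[7] I2 finished on MUL
[8] I2→R0 | I3 finished on ADD
[9] I3→R5 | issue I4 (INT)
[10] I4 read-ops | issue I5 (DIV)
[11] I4 finished on INT
[12] I4→R0
[13] I5 read-ops
[21] I5 finished on DIV
[22] I5→R5

cycle = 22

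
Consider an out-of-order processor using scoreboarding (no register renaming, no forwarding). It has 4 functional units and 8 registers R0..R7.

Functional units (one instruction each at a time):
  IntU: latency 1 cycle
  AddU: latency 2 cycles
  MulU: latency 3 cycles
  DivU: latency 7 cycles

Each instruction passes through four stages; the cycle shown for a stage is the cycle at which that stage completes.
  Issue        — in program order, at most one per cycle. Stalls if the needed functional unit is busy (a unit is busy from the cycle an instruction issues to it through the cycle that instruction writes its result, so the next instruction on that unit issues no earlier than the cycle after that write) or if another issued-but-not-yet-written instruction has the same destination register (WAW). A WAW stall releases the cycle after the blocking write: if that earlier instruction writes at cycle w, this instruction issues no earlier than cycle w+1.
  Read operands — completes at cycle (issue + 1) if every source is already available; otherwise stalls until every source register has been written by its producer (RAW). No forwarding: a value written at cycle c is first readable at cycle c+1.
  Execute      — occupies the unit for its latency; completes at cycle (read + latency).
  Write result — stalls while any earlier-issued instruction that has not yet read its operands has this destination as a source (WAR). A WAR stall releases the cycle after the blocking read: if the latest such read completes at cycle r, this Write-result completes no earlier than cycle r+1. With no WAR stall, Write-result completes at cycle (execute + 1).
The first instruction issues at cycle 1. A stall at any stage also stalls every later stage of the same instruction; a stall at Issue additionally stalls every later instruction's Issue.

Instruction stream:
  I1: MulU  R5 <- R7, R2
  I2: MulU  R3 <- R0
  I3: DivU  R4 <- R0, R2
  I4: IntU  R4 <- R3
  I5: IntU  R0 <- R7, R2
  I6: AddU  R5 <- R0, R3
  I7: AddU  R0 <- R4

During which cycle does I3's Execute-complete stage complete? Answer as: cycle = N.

cycle = 16

I1 -> (1, 2, 5, 6)
I2 -> (7, 8, 11, 12)  // struct: MulU busy until I1 writes@6
I3 -> (8, 9, 16, 17)
I4 -> (18, 19, 20, 21)  // WAW R4: wait I3 write@17
I5 -> (22, 23, 24, 25)  // struct: IntU busy until I4 writes@21
I6 -> (23, 26, 28, 29)  // RAW R0: wait I5 write@25
I7 -> (30, 31, 33, 34)  // struct: AddU busy until I6 writes@29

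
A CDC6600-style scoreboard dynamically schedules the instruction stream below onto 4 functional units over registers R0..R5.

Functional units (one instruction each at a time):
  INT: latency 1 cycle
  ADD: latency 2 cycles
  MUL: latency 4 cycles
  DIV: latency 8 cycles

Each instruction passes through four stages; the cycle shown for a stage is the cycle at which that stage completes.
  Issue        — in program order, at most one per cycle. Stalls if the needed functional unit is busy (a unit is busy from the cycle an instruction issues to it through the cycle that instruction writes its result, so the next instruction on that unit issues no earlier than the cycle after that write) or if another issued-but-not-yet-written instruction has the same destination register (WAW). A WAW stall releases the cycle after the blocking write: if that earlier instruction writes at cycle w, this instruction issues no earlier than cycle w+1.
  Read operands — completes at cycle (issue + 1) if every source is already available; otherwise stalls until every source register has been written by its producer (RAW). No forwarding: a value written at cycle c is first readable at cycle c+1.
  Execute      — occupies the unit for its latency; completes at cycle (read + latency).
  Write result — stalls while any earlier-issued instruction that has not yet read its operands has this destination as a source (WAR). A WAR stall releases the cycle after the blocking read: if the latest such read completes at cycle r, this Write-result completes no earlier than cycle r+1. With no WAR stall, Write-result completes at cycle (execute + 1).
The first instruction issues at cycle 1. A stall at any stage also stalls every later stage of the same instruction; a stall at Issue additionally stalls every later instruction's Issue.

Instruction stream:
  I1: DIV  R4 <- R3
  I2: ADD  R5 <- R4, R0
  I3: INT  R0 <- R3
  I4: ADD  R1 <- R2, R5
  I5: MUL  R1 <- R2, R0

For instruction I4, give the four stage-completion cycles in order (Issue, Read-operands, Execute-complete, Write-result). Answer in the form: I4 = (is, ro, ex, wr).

I4 = (16, 17, 19, 20)

c1: I1 issues→DIV
c2: I1 reads · I2 issues→ADD
c3: I3 issues→INT
c4: I3 reads
c5: I3 exec-done
c10: I1 exec-done
c11: I1 writes R4
c12: I2 reads
c13: I3 writes R0
c14: I2 exec-done
c15: I2 writes R5
c16: I4 issues→ADD
c17: I4 reads
c19: I4 exec-done
c20: I4 writes R1
c21: I5 issues→MUL
c22: I5 reads
c26: I5 exec-done
c27: I5 writes R1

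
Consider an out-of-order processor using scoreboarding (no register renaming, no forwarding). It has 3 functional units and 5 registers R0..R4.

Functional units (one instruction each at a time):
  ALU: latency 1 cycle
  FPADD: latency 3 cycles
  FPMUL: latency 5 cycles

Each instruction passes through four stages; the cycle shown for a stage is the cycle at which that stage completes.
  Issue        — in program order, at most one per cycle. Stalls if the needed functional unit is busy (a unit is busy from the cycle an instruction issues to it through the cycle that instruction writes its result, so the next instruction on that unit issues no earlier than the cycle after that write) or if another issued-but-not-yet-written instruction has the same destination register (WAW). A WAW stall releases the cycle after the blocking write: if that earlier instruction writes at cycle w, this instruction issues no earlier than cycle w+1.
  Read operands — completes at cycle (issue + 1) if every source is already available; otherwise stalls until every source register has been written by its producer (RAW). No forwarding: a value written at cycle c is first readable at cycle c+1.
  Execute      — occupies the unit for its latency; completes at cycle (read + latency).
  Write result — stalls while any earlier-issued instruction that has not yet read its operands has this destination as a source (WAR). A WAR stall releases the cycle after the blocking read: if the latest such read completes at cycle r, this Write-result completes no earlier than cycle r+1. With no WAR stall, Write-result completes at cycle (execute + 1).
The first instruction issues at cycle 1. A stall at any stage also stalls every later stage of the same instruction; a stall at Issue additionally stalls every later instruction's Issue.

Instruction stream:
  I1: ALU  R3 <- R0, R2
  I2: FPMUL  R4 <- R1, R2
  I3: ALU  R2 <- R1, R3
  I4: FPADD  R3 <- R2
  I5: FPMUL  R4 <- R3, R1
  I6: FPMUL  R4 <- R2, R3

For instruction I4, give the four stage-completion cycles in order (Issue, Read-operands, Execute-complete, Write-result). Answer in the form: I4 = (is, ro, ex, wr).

I4 = (6, 9, 12, 13)

t=1  I1→ALU
t=2  I1 RO · I2→FPMUL
t=3  I1 EX · I2 RO
t=4  I1 WR R3
t=5  I3→ALU
t=6  I3 RO · I4→FPADD
t=7  I3 EX
t=8  I2 EX · I3 WR R2
t=9  I2 WR R4 · I4 RO
t=10  I5→FPMUL
t=12  I4 EX
t=13  I4 WR R3
t=14  I5 RO
t=19  I5 EX
t=20  I5 WR R4
t=21  I6→FPMUL
t=22  I6 RO
t=27  I6 EX
t=28  I6 WR R4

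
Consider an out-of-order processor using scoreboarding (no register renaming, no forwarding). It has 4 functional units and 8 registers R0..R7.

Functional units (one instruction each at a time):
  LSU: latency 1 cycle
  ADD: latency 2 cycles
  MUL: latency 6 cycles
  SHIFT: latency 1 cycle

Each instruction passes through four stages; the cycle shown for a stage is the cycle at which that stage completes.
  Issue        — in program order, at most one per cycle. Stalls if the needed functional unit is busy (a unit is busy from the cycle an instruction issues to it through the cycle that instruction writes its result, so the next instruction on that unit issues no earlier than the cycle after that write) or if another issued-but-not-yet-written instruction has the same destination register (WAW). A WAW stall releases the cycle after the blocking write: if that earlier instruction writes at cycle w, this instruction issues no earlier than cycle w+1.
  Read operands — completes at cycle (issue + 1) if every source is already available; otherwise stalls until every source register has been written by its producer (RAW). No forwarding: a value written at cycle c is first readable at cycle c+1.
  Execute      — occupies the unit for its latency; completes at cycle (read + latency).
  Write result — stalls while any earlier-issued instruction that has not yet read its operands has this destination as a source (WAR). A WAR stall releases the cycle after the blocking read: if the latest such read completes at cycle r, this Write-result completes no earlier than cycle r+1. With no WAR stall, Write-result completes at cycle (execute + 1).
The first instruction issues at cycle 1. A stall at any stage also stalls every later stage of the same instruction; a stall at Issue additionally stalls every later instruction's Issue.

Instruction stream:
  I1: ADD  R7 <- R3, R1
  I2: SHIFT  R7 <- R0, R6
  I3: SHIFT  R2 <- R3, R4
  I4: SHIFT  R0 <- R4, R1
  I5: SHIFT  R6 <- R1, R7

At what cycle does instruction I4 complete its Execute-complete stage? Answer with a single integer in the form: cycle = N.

cycle = 16

c1: I1→ADD
c2: I1 RO
c4: I1 EX
c5: I1 WR R7
c6: I2→SHIFT
c7: I2 RO
c8: I2 EX
c9: I2 WR R7
c10: I3→SHIFT
c11: I3 RO
c12: I3 EX
c13: I3 WR R2
c14: I4→SHIFT
c15: I4 RO
c16: I4 EX
c17: I4 WR R0
c18: I5→SHIFT
c19: I5 RO
c20: I5 EX
c21: I5 WR R6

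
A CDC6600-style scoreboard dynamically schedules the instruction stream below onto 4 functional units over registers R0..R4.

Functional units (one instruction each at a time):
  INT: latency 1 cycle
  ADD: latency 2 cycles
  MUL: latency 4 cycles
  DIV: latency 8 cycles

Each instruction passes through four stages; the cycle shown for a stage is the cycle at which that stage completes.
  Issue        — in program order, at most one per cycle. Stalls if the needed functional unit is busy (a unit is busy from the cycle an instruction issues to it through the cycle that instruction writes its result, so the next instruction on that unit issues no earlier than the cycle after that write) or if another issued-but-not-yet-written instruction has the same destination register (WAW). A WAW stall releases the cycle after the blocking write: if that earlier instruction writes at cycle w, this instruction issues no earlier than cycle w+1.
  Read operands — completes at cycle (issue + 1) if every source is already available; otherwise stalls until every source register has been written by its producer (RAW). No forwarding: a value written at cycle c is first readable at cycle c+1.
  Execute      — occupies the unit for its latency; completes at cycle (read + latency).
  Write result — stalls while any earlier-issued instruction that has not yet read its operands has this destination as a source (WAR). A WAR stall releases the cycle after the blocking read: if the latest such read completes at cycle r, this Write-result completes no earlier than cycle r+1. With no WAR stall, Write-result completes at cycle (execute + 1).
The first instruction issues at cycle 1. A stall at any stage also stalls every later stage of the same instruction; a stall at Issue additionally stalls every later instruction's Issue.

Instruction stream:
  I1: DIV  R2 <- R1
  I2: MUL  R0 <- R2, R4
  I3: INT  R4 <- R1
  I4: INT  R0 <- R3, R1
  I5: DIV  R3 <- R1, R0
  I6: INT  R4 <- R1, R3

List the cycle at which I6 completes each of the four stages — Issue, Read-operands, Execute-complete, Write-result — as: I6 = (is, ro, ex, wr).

I6 = (22, 32, 33, 34)

c1: I1 dispatched to DIV
c2: I1 operands ready · I2 dispatched to MUL
c3: I3 dispatched to INT
c4: I3 operands ready
c5: I3 complete
c10: I1 complete
c11: R2←I1
c12: I2 operands ready
c13: R4←I3
c16: I2 complete
c17: R0←I2
c18: I4 dispatched to INT
c19: I4 operands ready · I5 dispatched to DIV
c20: I4 complete
c21: R0←I4
c22: I5 operands ready · I6 dispatched to INT
c30: I5 complete
c31: R3←I5
c32: I6 operands ready
c33: I6 complete
c34: R4←I6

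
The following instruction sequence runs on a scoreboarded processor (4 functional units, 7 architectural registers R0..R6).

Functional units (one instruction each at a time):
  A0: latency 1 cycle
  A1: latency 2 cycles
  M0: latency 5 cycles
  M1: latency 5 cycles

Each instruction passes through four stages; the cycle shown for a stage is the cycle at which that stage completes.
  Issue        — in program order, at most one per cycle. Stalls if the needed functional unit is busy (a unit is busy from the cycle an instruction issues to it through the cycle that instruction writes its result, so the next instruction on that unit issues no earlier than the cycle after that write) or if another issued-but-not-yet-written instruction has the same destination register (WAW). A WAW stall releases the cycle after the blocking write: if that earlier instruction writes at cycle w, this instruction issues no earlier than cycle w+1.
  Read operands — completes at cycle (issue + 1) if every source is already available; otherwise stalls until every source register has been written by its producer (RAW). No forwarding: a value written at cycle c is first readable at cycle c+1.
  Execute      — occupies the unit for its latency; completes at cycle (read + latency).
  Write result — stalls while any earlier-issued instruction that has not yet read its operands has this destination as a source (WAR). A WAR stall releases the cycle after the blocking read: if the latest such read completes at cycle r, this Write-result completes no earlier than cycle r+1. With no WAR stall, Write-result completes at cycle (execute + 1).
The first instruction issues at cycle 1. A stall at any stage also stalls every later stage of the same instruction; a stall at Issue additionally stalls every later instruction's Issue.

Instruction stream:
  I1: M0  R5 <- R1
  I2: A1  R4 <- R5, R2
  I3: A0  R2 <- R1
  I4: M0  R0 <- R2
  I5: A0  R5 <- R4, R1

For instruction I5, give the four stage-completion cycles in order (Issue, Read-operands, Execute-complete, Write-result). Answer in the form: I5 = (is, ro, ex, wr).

1) issue 1, read 2, done 7, write 8
2) issue 2, read 9, done 11, write 12  <RAW R5: wait I1 write@8>
3) issue 3, read 4, done 5, write 10  <WAR R2: wait I2 read@9>
4) issue 9, read 11, done 16, write 17  <struct: M0 busy until I1 writes@8 / RAW R2: wait I3 write@10>
5) issue 11, read 13, done 14, write 15  <struct: A0 busy until I3 writes@10 / RAW R4: wait I2 write@12>

I5 = (11, 13, 14, 15)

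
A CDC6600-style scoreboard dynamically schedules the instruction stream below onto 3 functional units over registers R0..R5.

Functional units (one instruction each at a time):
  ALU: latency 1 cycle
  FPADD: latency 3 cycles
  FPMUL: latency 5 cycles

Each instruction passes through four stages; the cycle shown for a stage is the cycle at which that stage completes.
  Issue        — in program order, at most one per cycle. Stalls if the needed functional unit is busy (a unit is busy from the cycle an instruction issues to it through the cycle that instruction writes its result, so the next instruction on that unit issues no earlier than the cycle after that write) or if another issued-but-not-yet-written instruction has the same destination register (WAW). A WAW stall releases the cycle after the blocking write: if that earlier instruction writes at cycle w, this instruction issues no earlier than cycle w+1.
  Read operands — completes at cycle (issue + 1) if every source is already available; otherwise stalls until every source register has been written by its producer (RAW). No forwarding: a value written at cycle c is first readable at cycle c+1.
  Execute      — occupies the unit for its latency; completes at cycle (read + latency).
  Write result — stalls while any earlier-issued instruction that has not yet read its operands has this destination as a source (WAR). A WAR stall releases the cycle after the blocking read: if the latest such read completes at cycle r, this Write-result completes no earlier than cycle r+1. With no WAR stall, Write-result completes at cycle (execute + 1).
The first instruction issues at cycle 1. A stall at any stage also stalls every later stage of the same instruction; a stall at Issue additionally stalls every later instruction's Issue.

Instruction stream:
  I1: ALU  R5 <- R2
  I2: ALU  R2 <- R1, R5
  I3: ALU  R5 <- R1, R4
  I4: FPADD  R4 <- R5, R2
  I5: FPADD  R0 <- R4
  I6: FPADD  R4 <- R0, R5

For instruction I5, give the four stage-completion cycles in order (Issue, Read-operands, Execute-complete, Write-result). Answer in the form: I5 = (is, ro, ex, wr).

cycle 1: I1→ALU
cycle 2: I1 RO
cycle 3: I1 EX
cycle 4: I1 WR R5
cycle 5: I2→ALU
cycle 6: I2 RO
cycle 7: I2 EX
cycle 8: I2 WR R2
cycle 9: I3→ALU
cycle 10: I3 RO, I4→FPADD
cycle 11: I3 EX
cycle 12: I3 WR R5
cycle 13: I4 RO
cycle 16: I4 EX
cycle 17: I4 WR R4
cycle 18: I5→FPADD
cycle 19: I5 RO
cycle 22: I5 EX
cycle 23: I5 WR R0
cycle 24: I6→FPADD
cycle 25: I6 RO
cycle 28: I6 EX
cycle 29: I6 WR R4

I5 = (18, 19, 22, 23)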